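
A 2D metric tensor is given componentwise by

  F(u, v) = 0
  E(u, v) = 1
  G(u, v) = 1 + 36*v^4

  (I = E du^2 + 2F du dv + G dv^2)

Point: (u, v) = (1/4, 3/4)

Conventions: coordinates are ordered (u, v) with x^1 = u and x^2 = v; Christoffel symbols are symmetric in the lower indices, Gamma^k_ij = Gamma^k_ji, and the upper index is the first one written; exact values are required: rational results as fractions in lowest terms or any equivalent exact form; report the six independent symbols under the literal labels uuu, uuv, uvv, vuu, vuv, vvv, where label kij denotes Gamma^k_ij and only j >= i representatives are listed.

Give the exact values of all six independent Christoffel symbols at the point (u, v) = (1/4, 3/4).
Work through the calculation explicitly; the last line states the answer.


E = 1, F = 0, G = 793/64 at the point
E_u = 0, E_v = 0, F_u = 0, F_v = 0, G_u = 0, G_v = 243/4
EG - F^2 = 793/64;  g^inv = (64/793) * [[793/64, 0], [0, 1]]
first-kind symbols [ij,l] = (1/2)(d_i g_jl + d_j g_il - d_l g_ij): [uu,u] = E_u/2 = 0, [uu,v] = F_u - E_v/2 = 0, [uv,u] = E_v/2 = 0, [uv,v] = G_u/2 = 0, [vv,u] = F_v - G_u/2 = 0, [vv,v] = G_v/2 = 243/8
Gamma^u_ij = (G*[ij,u] - F*[ij,v])/(EG - F^2), Gamma^v_ij = (E*[ij,v] - F*[ij,u])/(EG - F^2)

Answer: Gamma_uuu = 0, Gamma_uuv = 0, Gamma_uvv = 0, Gamma_vuu = 0, Gamma_vuv = 0, Gamma_vvv = 1944/793


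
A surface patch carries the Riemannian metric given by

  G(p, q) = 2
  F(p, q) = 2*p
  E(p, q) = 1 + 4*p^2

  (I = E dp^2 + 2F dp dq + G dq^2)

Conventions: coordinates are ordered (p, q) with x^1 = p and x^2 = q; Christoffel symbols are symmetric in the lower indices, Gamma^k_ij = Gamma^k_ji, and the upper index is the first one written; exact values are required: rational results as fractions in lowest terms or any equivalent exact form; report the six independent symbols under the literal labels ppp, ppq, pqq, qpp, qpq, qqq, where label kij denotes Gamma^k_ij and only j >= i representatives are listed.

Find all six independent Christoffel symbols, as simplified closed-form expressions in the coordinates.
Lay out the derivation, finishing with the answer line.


E = 1 + 4*p^2; F = 2*p; G = 2
Gamma^k_ij = (1/2) g^{kl} (d_i g_jl + d_j g_il - d_l g_ij), with g^inv = (1/(EG-F^2)) [[G, -F], [-F, E]]
first partials: E_p = 8*p, E_q = 0, F_p = 2, F_q = 0, G_p = 0, G_q = 0
D = EG - F^2 = 2 + 4*p^2
expanded: Gamma^p_pp = (G E_p - 2F F_p + F E_q)/(2D), Gamma^p_pq = (G E_q - F G_p)/(2D), Gamma^p_qq = (2G F_q - G G_p - F G_q)/(2D), Gamma^q_pp = (2E F_p - E E_q - F E_p)/(2D), Gamma^q_pq = (E G_p - F E_q)/(2D), Gamma^q_qq = (E G_q - 2F F_q + F G_p)/(2D); substitute and cancel common factors

Answer: Gamma_ppp = 2*p/(2*p^2 + 1), Gamma_ppq = 0, Gamma_pqq = 0, Gamma_qpp = 1/(2*p^2 + 1), Gamma_qpq = 0, Gamma_qqq = 0


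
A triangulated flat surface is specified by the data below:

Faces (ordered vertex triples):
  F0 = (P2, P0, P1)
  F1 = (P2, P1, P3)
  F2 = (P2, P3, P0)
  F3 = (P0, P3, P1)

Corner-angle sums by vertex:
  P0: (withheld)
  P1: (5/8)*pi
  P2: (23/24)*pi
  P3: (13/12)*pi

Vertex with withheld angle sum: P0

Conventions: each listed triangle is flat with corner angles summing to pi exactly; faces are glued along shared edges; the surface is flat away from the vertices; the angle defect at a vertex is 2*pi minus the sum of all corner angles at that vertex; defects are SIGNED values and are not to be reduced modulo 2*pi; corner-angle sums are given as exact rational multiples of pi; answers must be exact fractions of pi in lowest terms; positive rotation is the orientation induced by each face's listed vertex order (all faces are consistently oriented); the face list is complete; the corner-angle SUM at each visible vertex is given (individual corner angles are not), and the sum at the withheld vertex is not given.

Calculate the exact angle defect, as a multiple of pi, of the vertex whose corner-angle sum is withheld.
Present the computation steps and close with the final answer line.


V = 4, E = 6, F = 4; chi = V - E + F = 2
Gauss-Bonnet: total defect = 2*pi*chi = 4*pi; visible defects sum to (10/3)*pi

Answer: defect(P0) = (2/3)*pi


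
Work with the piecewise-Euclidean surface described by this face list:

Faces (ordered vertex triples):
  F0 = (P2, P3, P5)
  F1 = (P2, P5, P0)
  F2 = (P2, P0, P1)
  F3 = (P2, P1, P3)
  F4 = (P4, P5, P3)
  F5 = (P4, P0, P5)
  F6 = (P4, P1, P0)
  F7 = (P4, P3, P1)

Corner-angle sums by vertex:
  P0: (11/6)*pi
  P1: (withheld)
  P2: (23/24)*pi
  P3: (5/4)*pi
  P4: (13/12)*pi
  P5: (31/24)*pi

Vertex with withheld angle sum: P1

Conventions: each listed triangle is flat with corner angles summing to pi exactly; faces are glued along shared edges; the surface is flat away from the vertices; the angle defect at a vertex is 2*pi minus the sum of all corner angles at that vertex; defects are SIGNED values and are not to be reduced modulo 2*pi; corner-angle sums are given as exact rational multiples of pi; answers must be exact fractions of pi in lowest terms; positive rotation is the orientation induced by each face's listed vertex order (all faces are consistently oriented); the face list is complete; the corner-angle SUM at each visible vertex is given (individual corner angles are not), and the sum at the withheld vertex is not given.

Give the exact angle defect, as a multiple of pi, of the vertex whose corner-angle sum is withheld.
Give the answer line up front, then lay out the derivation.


Answer: defect(P1) = (5/12)*pi

V = 6, E = 12, F = 8; chi = V - E + F = 2
Gauss-Bonnet: total defect = 2*pi*chi = 4*pi; visible defects sum to (43/12)*pi


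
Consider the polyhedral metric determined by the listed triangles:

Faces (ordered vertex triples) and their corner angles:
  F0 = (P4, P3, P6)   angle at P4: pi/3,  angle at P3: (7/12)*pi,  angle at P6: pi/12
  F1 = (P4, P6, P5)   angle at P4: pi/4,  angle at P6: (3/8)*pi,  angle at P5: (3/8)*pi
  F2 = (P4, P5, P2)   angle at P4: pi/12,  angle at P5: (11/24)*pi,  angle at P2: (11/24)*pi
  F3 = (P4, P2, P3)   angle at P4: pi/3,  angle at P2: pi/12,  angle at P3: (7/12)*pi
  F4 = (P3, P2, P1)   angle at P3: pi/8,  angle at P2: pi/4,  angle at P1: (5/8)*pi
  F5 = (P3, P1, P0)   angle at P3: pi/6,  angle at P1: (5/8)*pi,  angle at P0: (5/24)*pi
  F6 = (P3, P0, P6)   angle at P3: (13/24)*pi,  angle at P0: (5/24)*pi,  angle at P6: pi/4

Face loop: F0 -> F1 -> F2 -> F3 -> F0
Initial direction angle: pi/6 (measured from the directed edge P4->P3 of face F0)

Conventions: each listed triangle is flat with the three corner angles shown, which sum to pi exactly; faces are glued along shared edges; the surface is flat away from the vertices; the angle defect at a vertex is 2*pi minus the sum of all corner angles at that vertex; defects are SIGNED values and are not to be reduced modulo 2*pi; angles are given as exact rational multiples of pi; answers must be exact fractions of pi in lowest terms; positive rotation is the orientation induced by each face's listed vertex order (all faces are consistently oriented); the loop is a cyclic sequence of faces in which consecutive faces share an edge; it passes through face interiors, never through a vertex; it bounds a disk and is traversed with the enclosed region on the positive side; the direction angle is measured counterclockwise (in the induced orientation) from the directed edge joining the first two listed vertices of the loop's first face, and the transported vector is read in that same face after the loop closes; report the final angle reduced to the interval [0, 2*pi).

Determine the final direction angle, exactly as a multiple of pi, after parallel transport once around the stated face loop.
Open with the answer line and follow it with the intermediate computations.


Answer: final direction angle = (7/6)*pi

enclosed vertex P4: corner angles sum to pi, defect = 2*pi - pi = pi
summing the enclosed defects onto the initial angle, mod 2*pi in the induced orientation:
final angle = pi/6 + pi = (7/6)*pi (mod 2*pi)


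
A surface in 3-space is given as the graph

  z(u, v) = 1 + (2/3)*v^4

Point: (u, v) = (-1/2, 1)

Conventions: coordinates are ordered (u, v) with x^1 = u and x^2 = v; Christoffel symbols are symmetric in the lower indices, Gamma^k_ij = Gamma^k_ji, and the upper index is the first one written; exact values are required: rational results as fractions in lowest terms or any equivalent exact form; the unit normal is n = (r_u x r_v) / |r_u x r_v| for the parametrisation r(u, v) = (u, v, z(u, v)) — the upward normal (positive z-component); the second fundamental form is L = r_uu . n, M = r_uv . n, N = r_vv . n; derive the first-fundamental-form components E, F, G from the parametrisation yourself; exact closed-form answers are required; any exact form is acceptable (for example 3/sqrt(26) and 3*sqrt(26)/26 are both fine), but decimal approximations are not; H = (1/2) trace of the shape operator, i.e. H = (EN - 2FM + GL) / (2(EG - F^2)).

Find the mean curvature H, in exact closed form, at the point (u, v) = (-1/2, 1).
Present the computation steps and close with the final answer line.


z_u = 0, z_v = 8/3, z_uu = 0, z_uv = 0, z_vv = 8
E = 1, F = 0, G = 73/9; answer radicand W^2 = 73/9
unnormalised second-form numerators: l = 0, m = 0, n = 8; L = l/sqrt(73/9), and similarly M = m/sqrt(W^2), N = n/sqrt(W^2)
H = (E*n - 2*F*m + G*l) / (2*(EG - F^2)*sqrt(W^2)); E*n - 2*F*m + G*l = 8, EG - F^2 = 73/9, so H = (36/73)/sqrt(73/9)

Answer: H = 108*sqrt(73)/5329


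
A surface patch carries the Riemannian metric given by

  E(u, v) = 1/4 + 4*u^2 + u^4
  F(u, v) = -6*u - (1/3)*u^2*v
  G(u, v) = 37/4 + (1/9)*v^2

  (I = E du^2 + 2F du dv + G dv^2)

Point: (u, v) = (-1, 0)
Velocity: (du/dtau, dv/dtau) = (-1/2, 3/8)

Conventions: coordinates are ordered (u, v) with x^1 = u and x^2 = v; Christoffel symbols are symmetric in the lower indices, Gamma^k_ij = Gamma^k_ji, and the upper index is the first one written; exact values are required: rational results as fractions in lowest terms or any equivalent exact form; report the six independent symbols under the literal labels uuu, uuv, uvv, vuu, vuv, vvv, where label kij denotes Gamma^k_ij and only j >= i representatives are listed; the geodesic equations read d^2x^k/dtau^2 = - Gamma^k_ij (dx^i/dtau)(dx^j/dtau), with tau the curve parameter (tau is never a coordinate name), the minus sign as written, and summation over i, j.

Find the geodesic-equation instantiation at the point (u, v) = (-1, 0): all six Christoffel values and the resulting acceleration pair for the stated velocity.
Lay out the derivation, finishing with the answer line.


E = 21/4, F = 6, G = 37/4 at the point
E_u = -12, E_v = 0, F_u = -6, F_v = -1/3, G_u = 0, G_v = 0
EG - F^2 = 201/16;  g^inv = (16/201) * [[37/4, -6], [-6, 21/4]]
first-kind symbols [ij,l] = (1/2)(d_i g_jl + d_j g_il - d_l g_ij): [uu,u] = E_u/2 = -6, [uu,v] = F_u - E_v/2 = -6, [uv,u] = E_v/2 = 0, [uv,v] = G_u/2 = 0, [vv,u] = F_v - G_u/2 = -1/3, [vv,v] = G_v/2 = 0
Gamma^u_ij = (G*[ij,u] - F*[ij,v])/(EG - F^2), Gamma^v_ij = (E*[ij,v] - F*[ij,u])/(EG - F^2)
Gamma_uuu = -104/67, Gamma_uuv = 0, Gamma_uvv = -148/603, Gamma_vuu = 24/67, Gamma_vuv = 0, Gamma_vvv = 32/201
d^2u/dtau^2 = -(Gamma_uuu*(-1/2)^2 + 2*Gamma_uuv*(-1/2)*(3/8) + Gamma_uvv*(3/8)^2) = 453/1072
d^2v/dtau^2 = -(Gamma_vuu*(-1/2)^2 + 2*Gamma_vuv*(-1/2)*(3/8) + Gamma_vvv*(3/8)^2) = -15/134

Answer: Gamma_uuu = -104/67, Gamma_uuv = 0, Gamma_uvv = -148/603, Gamma_vuu = 24/67, Gamma_vuv = 0, Gamma_vvv = 32/201; accelerations (d^2u/dtau^2, d^2v/dtau^2) = (453/1072, -15/134)


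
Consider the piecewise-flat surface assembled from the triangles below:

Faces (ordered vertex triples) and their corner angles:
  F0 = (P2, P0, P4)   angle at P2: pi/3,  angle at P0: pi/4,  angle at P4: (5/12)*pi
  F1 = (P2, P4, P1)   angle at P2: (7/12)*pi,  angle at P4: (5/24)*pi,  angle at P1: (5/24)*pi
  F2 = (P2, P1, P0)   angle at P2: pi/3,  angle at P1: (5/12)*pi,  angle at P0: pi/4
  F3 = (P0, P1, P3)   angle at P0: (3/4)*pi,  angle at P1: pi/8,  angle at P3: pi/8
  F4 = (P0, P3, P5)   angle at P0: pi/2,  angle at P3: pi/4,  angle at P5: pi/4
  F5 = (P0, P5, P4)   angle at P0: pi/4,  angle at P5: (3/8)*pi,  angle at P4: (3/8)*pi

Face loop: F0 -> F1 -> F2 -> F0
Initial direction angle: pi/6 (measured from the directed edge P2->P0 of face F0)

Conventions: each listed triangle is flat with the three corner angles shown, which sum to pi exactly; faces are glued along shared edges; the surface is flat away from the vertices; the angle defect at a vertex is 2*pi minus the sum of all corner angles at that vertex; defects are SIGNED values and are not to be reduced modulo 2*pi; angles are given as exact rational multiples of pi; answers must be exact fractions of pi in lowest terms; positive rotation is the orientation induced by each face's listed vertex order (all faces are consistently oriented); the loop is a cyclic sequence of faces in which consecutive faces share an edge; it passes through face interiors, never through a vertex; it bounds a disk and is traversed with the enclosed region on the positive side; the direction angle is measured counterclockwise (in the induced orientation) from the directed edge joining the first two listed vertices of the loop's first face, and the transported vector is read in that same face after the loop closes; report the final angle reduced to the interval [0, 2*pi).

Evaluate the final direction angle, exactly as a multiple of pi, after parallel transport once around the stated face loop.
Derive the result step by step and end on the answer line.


enclosed vertex P2: corner angles sum to (5/4)*pi, defect = 2*pi - (5/4)*pi = (3/4)*pi
transport around the loop rotates by the sum of enclosed defects; add to the initial angle mod 2*pi
final angle = pi/6 + (3/4)*pi = (11/12)*pi (mod 2*pi)

Answer: final direction angle = (11/12)*pi


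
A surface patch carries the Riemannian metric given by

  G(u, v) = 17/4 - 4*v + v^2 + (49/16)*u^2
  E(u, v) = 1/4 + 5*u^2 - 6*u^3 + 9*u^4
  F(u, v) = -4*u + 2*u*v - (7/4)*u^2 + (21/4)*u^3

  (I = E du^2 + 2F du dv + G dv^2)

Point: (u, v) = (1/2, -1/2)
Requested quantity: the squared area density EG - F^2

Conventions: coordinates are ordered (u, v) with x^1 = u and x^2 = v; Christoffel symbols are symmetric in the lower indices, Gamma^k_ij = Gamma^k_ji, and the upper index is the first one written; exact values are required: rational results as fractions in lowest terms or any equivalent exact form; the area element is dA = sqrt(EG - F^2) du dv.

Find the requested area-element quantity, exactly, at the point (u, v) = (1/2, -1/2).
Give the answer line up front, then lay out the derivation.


Answer: EG - F^2 = 1109/256

E = 21/16, F = -73/32, G = 465/64; EG - F^2 = 1109/256


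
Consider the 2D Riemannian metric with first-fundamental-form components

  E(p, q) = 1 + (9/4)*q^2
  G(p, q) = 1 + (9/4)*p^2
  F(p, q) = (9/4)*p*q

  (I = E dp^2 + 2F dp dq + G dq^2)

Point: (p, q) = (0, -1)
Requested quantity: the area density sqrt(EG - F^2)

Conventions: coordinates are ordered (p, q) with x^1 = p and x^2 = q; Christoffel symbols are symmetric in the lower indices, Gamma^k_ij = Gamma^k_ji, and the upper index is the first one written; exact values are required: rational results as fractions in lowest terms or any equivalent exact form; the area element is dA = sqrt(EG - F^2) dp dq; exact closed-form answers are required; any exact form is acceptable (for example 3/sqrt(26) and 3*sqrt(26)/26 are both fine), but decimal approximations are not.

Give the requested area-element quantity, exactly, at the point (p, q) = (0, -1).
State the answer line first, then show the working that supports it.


Answer: sqrt(EG - F^2) = sqrt(13)/2

E = 13/4, F = 0, G = 1; EG - F^2 = 13/4


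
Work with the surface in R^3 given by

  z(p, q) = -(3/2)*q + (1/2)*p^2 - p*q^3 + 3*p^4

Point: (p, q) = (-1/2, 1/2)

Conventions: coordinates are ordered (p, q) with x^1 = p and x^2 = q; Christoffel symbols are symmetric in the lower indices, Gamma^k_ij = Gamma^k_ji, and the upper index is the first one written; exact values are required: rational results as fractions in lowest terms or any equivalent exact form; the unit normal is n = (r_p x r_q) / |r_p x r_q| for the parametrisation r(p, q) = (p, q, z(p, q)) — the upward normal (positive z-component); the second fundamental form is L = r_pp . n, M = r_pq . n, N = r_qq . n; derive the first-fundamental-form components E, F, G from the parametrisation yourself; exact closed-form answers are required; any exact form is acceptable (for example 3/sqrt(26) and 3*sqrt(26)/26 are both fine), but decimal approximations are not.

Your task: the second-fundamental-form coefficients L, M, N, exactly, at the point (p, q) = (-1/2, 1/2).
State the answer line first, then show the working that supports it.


Answer: L = 40*sqrt(434)/217, M = -3*sqrt(434)/217, N = 6*sqrt(434)/217

z_p = -17/8, z_q = -9/8, z_pp = 10, z_pq = -3/4, z_qq = 3/2
E = 353/64, F = 153/64, G = 145/64; answer radicand W^2 = 217/32
unnormalised second-form numerators: l = 10, m = -3/4, n = 3/2; L = l/sqrt(217/32), and similarly M = m/sqrt(W^2), N = n/sqrt(W^2)


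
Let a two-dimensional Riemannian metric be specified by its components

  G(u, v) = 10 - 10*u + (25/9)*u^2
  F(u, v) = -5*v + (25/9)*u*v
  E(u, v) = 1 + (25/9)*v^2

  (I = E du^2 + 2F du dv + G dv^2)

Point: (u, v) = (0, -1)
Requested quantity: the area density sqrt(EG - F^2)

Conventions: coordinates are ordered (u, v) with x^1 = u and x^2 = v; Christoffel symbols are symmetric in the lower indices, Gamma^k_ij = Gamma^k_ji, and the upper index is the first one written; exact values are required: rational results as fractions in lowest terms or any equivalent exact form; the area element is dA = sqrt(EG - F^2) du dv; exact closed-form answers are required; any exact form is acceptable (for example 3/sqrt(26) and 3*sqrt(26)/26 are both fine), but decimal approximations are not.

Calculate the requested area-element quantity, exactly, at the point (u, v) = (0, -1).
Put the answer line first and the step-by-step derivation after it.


Answer: sqrt(EG - F^2) = sqrt(115)/3

E = 34/9, F = 5, G = 10; EG - F^2 = 115/9


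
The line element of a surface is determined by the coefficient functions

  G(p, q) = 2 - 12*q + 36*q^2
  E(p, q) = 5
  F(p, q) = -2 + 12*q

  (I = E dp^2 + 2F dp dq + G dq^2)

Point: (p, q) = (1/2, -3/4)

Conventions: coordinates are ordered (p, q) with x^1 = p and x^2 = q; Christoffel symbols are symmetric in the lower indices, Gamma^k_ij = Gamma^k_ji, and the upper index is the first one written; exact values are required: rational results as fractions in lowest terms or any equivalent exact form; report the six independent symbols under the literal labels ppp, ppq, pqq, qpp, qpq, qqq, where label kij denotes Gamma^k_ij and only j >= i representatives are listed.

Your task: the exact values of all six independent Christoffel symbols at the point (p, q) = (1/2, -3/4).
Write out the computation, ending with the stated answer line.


E = 5, F = -11, G = 125/4 at the point
E_p = 0, E_q = 0, F_p = 0, F_q = 12, G_p = 0, G_q = -66
EG - F^2 = 141/4;  g^inv = (4/141) * [[125/4, 11], [11, 5]]
first-kind symbols [ij,l] = (1/2)(d_i g_jl + d_j g_il - d_l g_ij): [pp,p] = E_p/2 = 0, [pp,q] = F_p - E_q/2 = 0, [pq,p] = E_q/2 = 0, [pq,q] = G_p/2 = 0, [qq,p] = F_q - G_p/2 = 12, [qq,q] = G_q/2 = -33
Gamma^p_ij = (G*[ij,p] - F*[ij,q])/(EG - F^2), Gamma^q_ij = (E*[ij,q] - F*[ij,p])/(EG - F^2)

Answer: Gamma_ppp = 0, Gamma_ppq = 0, Gamma_pqq = 16/47, Gamma_qpp = 0, Gamma_qpq = 0, Gamma_qqq = -44/47


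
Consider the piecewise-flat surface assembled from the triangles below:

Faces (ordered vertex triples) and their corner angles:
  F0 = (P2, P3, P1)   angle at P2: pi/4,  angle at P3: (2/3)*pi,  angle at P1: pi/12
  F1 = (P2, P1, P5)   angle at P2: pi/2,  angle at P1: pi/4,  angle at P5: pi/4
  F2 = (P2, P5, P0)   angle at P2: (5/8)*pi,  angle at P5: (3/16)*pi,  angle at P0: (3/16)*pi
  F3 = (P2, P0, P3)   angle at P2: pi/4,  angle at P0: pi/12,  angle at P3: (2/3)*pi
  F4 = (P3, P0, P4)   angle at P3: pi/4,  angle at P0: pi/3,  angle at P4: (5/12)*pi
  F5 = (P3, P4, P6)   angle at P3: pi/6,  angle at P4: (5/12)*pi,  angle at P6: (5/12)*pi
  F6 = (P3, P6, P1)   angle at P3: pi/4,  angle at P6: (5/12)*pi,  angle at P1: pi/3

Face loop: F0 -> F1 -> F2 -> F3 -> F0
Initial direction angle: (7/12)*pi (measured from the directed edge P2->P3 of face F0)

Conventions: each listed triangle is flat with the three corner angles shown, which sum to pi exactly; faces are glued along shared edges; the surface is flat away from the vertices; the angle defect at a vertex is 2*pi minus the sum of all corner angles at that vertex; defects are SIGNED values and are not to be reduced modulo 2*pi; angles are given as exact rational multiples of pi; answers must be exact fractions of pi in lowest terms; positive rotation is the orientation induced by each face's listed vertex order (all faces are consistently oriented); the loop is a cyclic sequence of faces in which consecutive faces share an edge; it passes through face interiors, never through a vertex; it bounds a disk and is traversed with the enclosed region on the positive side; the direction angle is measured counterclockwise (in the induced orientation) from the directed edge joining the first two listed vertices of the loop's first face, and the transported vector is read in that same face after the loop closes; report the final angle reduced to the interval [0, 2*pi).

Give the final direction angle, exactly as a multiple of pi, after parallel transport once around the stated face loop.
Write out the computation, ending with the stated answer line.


enclosed vertex P2: corner angles sum to (13/8)*pi, defect = 2*pi - (13/8)*pi = (3/8)*pi
the final direction is the initial angle plus the enclosed defects, taken mod 2*pi in the induced orientation
final angle = (7/12)*pi + (3/8)*pi = (23/24)*pi (mod 2*pi)

Answer: final direction angle = (23/24)*pi


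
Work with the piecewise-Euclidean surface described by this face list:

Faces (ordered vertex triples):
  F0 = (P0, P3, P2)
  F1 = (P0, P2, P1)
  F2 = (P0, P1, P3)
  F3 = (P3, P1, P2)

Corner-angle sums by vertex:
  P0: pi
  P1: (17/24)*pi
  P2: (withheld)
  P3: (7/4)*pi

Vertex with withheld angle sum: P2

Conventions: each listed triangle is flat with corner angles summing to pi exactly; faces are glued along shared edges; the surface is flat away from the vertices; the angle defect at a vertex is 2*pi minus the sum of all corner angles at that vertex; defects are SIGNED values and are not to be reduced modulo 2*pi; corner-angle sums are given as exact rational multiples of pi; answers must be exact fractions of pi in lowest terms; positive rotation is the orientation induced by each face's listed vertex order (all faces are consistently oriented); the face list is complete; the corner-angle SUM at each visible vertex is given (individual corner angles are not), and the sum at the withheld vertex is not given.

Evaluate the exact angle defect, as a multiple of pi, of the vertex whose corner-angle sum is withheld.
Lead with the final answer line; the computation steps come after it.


Answer: defect(P2) = (35/24)*pi

V = 4, E = 6, F = 4; chi = V - E + F = 2
Gauss-Bonnet: total defect = 2*pi*chi = 4*pi; visible defects sum to (61/24)*pi


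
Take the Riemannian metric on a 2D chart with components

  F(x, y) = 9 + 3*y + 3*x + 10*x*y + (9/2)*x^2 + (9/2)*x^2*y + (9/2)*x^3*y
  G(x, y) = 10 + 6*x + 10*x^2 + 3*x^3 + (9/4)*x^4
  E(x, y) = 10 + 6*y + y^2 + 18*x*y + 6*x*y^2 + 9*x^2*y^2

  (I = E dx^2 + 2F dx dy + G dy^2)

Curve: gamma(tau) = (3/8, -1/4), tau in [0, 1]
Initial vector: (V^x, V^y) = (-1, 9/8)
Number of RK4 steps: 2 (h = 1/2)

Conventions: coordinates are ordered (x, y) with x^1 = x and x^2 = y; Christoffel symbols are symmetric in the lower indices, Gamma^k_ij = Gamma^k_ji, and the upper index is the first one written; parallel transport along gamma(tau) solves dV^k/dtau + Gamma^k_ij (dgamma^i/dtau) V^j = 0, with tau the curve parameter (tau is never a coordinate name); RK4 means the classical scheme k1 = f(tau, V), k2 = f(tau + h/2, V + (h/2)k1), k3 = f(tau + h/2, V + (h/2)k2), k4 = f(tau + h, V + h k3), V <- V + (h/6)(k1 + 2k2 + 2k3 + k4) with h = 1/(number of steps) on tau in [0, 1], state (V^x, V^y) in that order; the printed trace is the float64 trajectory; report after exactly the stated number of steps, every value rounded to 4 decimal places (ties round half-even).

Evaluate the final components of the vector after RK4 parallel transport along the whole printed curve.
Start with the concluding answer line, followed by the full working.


Answer: V^x = -1.0000, V^y = 1.1250

gamma'(tau) = (0, 0); f(tau, V)^k = -Gamma^k_ij(gamma(tau)) gamma'^i(tau) V^j; h = 1/2; intermediate values shown to 6 dp
curve data and Christoffel symbols at the stage parameters:
  tau = 0.000000: gamma = (0.375000, -0.250000), gamma' = (0.000000, 0.000000); Gamma_xxx = -0.092793, Gamma_xxy = 0.262914, Gamma_xyy = 0.000000, Gamma_yxx = -0.134785, Gamma_yxy = 0.381890, Gamma_yyy = 0.000000
  tau = 0.250000: gamma = (0.375000, -0.250000), gamma' = (0.000000, 0.000000); Gamma_xxx = -0.092793, Gamma_xxy = 0.262914, Gamma_xyy = 0.000000, Gamma_yxx = -0.134785, Gamma_yxy = 0.381890, Gamma_yyy = 0.000000
  tau = 0.500000: gamma = (0.375000, -0.250000), gamma' = (0.000000, 0.000000); Gamma_xxx = -0.092793, Gamma_xxy = 0.262914, Gamma_xyy = 0.000000, Gamma_yxx = -0.134785, Gamma_yxy = 0.381890, Gamma_yyy = 0.000000
  tau = 0.750000: gamma = (0.375000, -0.250000), gamma' = (0.000000, 0.000000); Gamma_xxx = -0.092793, Gamma_xxy = 0.262914, Gamma_xyy = 0.000000, Gamma_yxx = -0.134785, Gamma_yxy = 0.381890, Gamma_yyy = 0.000000
  tau = 1.000000: gamma = (0.375000, -0.250000), gamma' = (0.000000, 0.000000); Gamma_xxx = -0.092793, Gamma_xxy = 0.262914, Gamma_xyy = 0.000000, Gamma_yxx = -0.134785, Gamma_yxy = 0.381890, Gamma_yyy = 0.000000
step 0: V^x = -1.0000, V^y = 1.1250
step 1: k1 = (0.000000, 0.000000), k2 = (0.000000, 0.000000), k3 = (0.000000, 0.000000), k4 = (0.000000, 0.000000); V <- V + (h/6)(k1 + 2k2 + 2k3 + k4): V^x = -1.0000, V^y = 1.1250
step 2: k1 = (0.000000, 0.000000), k2 = (0.000000, 0.000000), k3 = (0.000000, 0.000000), k4 = (0.000000, 0.000000); V <- V + (h/6)(k1 + 2k2 + 2k3 + k4): V^x = -1.0000, V^y = 1.1250


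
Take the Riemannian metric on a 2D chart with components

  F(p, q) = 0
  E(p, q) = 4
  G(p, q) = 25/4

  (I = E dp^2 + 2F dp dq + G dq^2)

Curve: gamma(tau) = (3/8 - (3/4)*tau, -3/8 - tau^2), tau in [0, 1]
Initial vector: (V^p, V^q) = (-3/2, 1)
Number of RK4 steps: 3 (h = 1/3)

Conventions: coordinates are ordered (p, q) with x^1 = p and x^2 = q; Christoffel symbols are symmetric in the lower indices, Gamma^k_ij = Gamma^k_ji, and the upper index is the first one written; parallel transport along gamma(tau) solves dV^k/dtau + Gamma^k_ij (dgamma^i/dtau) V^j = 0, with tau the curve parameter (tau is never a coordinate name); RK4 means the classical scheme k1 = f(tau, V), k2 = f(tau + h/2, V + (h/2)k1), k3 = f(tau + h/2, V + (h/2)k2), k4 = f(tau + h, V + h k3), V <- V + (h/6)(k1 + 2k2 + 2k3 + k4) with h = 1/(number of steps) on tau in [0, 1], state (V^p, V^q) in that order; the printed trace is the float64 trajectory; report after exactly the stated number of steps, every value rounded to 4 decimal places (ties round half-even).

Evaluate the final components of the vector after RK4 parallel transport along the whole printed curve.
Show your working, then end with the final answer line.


gamma'(tau) = (-3/4, -2*tau); f(tau, V)^k = -Gamma^k_ij(gamma(tau)) gamma'^i(tau) V^j; h = 1/3; intermediate values shown to 6 dp
curve data and Christoffel symbols at the stage parameters:
  tau = 0.000000: gamma = (0.375000, -0.375000), gamma' = (-0.750000, 0.000000); Gamma_ppp = 0.000000, Gamma_ppq = 0.000000, Gamma_pqq = 0.000000, Gamma_qpp = 0.000000, Gamma_qpq = 0.000000, Gamma_qqq = 0.000000
  tau = 0.166667: gamma = (0.250000, -0.402778), gamma' = (-0.750000, -0.333333); Gamma_ppp = 0.000000, Gamma_ppq = 0.000000, Gamma_pqq = 0.000000, Gamma_qpp = 0.000000, Gamma_qpq = 0.000000, Gamma_qqq = 0.000000
  tau = 0.333333: gamma = (0.125000, -0.486111), gamma' = (-0.750000, -0.666667); Gamma_ppp = 0.000000, Gamma_ppq = 0.000000, Gamma_pqq = 0.000000, Gamma_qpp = 0.000000, Gamma_qpq = 0.000000, Gamma_qqq = 0.000000
  tau = 0.500000: gamma = (0.000000, -0.625000), gamma' = (-0.750000, -1.000000); Gamma_ppp = 0.000000, Gamma_ppq = 0.000000, Gamma_pqq = 0.000000, Gamma_qpp = 0.000000, Gamma_qpq = 0.000000, Gamma_qqq = 0.000000
  tau = 0.666667: gamma = (-0.125000, -0.819444), gamma' = (-0.750000, -1.333333); Gamma_ppp = 0.000000, Gamma_ppq = 0.000000, Gamma_pqq = 0.000000, Gamma_qpp = 0.000000, Gamma_qpq = 0.000000, Gamma_qqq = 0.000000
  tau = 0.833333: gamma = (-0.250000, -1.069444), gamma' = (-0.750000, -1.666667); Gamma_ppp = 0.000000, Gamma_ppq = 0.000000, Gamma_pqq = 0.000000, Gamma_qpp = 0.000000, Gamma_qpq = 0.000000, Gamma_qqq = 0.000000
  tau = 1.000000: gamma = (-0.375000, -1.375000), gamma' = (-0.750000, -2.000000); Gamma_ppp = 0.000000, Gamma_ppq = 0.000000, Gamma_pqq = 0.000000, Gamma_qpp = 0.000000, Gamma_qpq = 0.000000, Gamma_qqq = 0.000000
step 0: V^p = -1.5000, V^q = 1.0000
step 1: k1 = (0.000000, 0.000000), k2 = (0.000000, 0.000000), k3 = (0.000000, 0.000000), k4 = (0.000000, 0.000000); V <- V + (h/6)(k1 + 2k2 + 2k3 + k4): V^p = -1.5000, V^q = 1.0000
step 2: k1 = (0.000000, 0.000000), k2 = (0.000000, 0.000000), k3 = (0.000000, 0.000000), k4 = (0.000000, 0.000000); V <- V + (h/6)(k1 + 2k2 + 2k3 + k4): V^p = -1.5000, V^q = 1.0000
step 3: k1 = (0.000000, 0.000000), k2 = (0.000000, 0.000000), k3 = (0.000000, 0.000000), k4 = (0.000000, 0.000000); V <- V + (h/6)(k1 + 2k2 + 2k3 + k4): V^p = -1.5000, V^q = 1.0000

Answer: V^p = -1.5000, V^q = 1.0000


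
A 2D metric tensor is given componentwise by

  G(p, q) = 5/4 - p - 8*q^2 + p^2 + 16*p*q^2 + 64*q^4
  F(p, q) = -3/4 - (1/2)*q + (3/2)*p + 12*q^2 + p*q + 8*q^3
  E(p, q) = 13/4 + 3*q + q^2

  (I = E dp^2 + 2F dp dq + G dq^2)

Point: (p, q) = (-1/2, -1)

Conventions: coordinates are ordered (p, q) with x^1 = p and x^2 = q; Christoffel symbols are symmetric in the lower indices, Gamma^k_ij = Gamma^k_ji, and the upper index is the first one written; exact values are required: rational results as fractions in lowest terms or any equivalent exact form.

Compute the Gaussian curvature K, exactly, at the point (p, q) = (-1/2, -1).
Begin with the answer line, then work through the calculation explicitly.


Answer: K = -16/40401

E = 5/4, F = 7/2, G = 50, EG - F^2 = 201/4 at the point
E_p = 0, E_q = 1, F_p = 1/2, F_q = -1, G_p = 14, G_q = -224
E_qq = 2, F_pq = 1, G_pp = 2
Brioschi: K = (det M1 - det M2) / (EG - F^2)^2 with the standard first/second-derivative matrices M1, M2.
M1 = [[-E_qq/2 + F_pq - G_pp/2, E_p/2, F_p - E_q/2], [F_q - G_p/2, E, F], [G_q/2, F, G]] = [[-1, 0, 0], [-8, 5/4, 7/2], [-112, 7/2, 50]]; det M1 = -201/4
M2 = [[0, E_q/2, G_p/2], [E_q/2, E, F], [G_p/2, F, G]] = [[0, 1/2, 7], [1/2, 5/4, 7/2], [7, 7/2, 50]]; det M2 = -197/4
det M1 - det M2 = -1; K = -1 / (201/4)^2 = -16/40401


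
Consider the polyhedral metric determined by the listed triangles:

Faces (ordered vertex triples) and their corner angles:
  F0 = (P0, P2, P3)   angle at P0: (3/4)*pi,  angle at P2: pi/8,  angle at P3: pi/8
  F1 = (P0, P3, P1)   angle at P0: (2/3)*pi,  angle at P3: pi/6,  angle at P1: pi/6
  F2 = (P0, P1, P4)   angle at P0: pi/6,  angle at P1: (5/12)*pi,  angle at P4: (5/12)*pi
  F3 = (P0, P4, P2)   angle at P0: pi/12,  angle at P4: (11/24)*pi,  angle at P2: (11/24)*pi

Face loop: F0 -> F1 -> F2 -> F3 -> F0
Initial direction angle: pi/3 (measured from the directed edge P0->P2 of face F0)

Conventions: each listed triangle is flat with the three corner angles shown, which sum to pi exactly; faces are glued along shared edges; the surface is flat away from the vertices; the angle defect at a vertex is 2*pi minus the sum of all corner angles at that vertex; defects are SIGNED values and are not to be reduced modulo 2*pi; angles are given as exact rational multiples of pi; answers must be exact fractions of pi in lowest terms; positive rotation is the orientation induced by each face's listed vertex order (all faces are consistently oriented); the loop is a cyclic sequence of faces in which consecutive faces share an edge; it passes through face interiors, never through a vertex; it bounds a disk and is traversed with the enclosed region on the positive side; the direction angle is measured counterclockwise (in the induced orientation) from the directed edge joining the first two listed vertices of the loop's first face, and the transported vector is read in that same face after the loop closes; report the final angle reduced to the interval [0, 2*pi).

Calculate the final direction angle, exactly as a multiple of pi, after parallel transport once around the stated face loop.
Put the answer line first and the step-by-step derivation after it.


Answer: final direction angle = (2/3)*pi

enclosed vertex P0: corner angles sum to (5/3)*pi, defect = 2*pi - (5/3)*pi = pi/3
final direction = starting direction + enclosed defect total, reduced mod 2*pi (induced orientation)
final angle = pi/3 + pi/3 = (2/3)*pi (mod 2*pi)


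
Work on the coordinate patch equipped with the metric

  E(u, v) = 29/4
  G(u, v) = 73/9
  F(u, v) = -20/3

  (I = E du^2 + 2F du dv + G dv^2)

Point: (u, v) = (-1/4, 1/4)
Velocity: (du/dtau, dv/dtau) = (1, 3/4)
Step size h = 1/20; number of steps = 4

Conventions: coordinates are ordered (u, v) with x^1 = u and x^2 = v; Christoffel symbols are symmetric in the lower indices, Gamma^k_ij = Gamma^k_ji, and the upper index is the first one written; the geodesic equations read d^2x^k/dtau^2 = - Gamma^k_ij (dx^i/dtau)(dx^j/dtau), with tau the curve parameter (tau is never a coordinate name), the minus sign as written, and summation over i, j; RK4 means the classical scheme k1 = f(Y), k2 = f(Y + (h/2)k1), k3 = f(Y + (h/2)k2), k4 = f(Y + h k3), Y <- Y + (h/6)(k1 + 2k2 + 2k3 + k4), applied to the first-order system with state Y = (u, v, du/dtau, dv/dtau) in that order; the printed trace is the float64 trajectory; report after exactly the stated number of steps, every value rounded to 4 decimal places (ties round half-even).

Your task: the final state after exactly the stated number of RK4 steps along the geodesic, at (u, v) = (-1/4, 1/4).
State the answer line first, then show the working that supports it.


Answer: u = -0.0500, v = 0.4000, du/dtau = 1.0000, dv/dtau = 0.7500

f(Y) = (du/dtau, dv/dtau, -Gamma^u_ij Y'^i Y'^j, -Gamma^v_ij Y'^i Y'^j) with the Gammas evaluated at the stage position; h = 0.050000; intermediate values shown to 6 dp
step 0: u = -0.2500, v = 0.2500, du/dtau = 1.0000, dv/dtau = 0.7500
step 1:
  k1: at (u, v) = (-0.250000, 0.250000), (du/dtau, dv/dtau) = (1.000000, 0.750000); Gamma_uuu = 0.000000, Gamma_uuv = 0.000000, Gamma_uvv = 0.000000, Gamma_vuu = 0.000000, Gamma_vuv = 0.000000, Gamma_vvv = 0.000000; k1 = (1.000000, 0.750000, 0.000000, 0.000000)
  k2: at (u, v) = (-0.225000, 0.268750), (du/dtau, dv/dtau) = (1.000000, 0.750000); Gamma_uuu = 0.000000, Gamma_uuv = 0.000000, Gamma_uvv = 0.000000, Gamma_vuu = 0.000000, Gamma_vuv = 0.000000, Gamma_vvv = 0.000000; k2 = (1.000000, 0.750000, 0.000000, 0.000000)
  k3: at (u, v) = (-0.225000, 0.268750), (du/dtau, dv/dtau) = (1.000000, 0.750000); Gamma_uuu = 0.000000, Gamma_uuv = 0.000000, Gamma_uvv = 0.000000, Gamma_vuu = 0.000000, Gamma_vuv = 0.000000, Gamma_vvv = 0.000000; k3 = (1.000000, 0.750000, 0.000000, 0.000000)
  k4: at (u, v) = (-0.200000, 0.287500), (du/dtau, dv/dtau) = (1.000000, 0.750000); Gamma_uuu = 0.000000, Gamma_uuv = 0.000000, Gamma_uvv = 0.000000, Gamma_vuu = 0.000000, Gamma_vuv = 0.000000, Gamma_vvv = 0.000000; k4 = (1.000000, 0.750000, 0.000000, 0.000000)
  Y <- Y + (h/6)(k1 + 2k2 + 2k3 + k4): u = -0.2000, v = 0.2875, du/dtau = 1.0000, dv/dtau = 0.7500
step 2:
  k1: at (u, v) = (-0.200000, 0.287500), (du/dtau, dv/dtau) = (1.000000, 0.750000); Gamma_uuu = 0.000000, Gamma_uuv = 0.000000, Gamma_uvv = 0.000000, Gamma_vuu = 0.000000, Gamma_vuv = 0.000000, Gamma_vvv = 0.000000; k1 = (1.000000, 0.750000, 0.000000, 0.000000)
  k2: at (u, v) = (-0.175000, 0.306250), (du/dtau, dv/dtau) = (1.000000, 0.750000); Gamma_uuu = 0.000000, Gamma_uuv = 0.000000, Gamma_uvv = 0.000000, Gamma_vuu = 0.000000, Gamma_vuv = 0.000000, Gamma_vvv = 0.000000; k2 = (1.000000, 0.750000, 0.000000, 0.000000)
  k3: at (u, v) = (-0.175000, 0.306250), (du/dtau, dv/dtau) = (1.000000, 0.750000); Gamma_uuu = 0.000000, Gamma_uuv = 0.000000, Gamma_uvv = 0.000000, Gamma_vuu = 0.000000, Gamma_vuv = 0.000000, Gamma_vvv = 0.000000; k3 = (1.000000, 0.750000, 0.000000, 0.000000)
  k4: at (u, v) = (-0.150000, 0.325000), (du/dtau, dv/dtau) = (1.000000, 0.750000); Gamma_uuu = 0.000000, Gamma_uuv = 0.000000, Gamma_uvv = 0.000000, Gamma_vuu = 0.000000, Gamma_vuv = 0.000000, Gamma_vvv = 0.000000; k4 = (1.000000, 0.750000, 0.000000, 0.000000)
  Y <- Y + (h/6)(k1 + 2k2 + 2k3 + k4): u = -0.1500, v = 0.3250, du/dtau = 1.0000, dv/dtau = 0.7500
step 3:
  k1: at (u, v) = (-0.150000, 0.325000), (du/dtau, dv/dtau) = (1.000000, 0.750000); Gamma_uuu = 0.000000, Gamma_uuv = 0.000000, Gamma_uvv = 0.000000, Gamma_vuu = 0.000000, Gamma_vuv = 0.000000, Gamma_vvv = 0.000000; k1 = (1.000000, 0.750000, 0.000000, 0.000000)
  k2: at (u, v) = (-0.125000, 0.343750), (du/dtau, dv/dtau) = (1.000000, 0.750000); Gamma_uuu = 0.000000, Gamma_uuv = 0.000000, Gamma_uvv = 0.000000, Gamma_vuu = 0.000000, Gamma_vuv = 0.000000, Gamma_vvv = 0.000000; k2 = (1.000000, 0.750000, 0.000000, 0.000000)
  k3: at (u, v) = (-0.125000, 0.343750), (du/dtau, dv/dtau) = (1.000000, 0.750000); Gamma_uuu = 0.000000, Gamma_uuv = 0.000000, Gamma_uvv = 0.000000, Gamma_vuu = 0.000000, Gamma_vuv = 0.000000, Gamma_vvv = 0.000000; k3 = (1.000000, 0.750000, 0.000000, 0.000000)
  k4: at (u, v) = (-0.100000, 0.362500), (du/dtau, dv/dtau) = (1.000000, 0.750000); Gamma_uuu = 0.000000, Gamma_uuv = 0.000000, Gamma_uvv = 0.000000, Gamma_vuu = 0.000000, Gamma_vuv = 0.000000, Gamma_vvv = 0.000000; k4 = (1.000000, 0.750000, 0.000000, 0.000000)
  Y <- Y + (h/6)(k1 + 2k2 + 2k3 + k4): u = -0.1000, v = 0.3625, du/dtau = 1.0000, dv/dtau = 0.7500
step 4:
  k1: at (u, v) = (-0.100000, 0.362500), (du/dtau, dv/dtau) = (1.000000, 0.750000); Gamma_uuu = 0.000000, Gamma_uuv = 0.000000, Gamma_uvv = 0.000000, Gamma_vuu = 0.000000, Gamma_vuv = 0.000000, Gamma_vvv = 0.000000; k1 = (1.000000, 0.750000, 0.000000, 0.000000)
  k2: at (u, v) = (-0.075000, 0.381250), (du/dtau, dv/dtau) = (1.000000, 0.750000); Gamma_uuu = 0.000000, Gamma_uuv = 0.000000, Gamma_uvv = 0.000000, Gamma_vuu = 0.000000, Gamma_vuv = 0.000000, Gamma_vvv = 0.000000; k2 = (1.000000, 0.750000, 0.000000, 0.000000)
  k3: at (u, v) = (-0.075000, 0.381250), (du/dtau, dv/dtau) = (1.000000, 0.750000); Gamma_uuu = 0.000000, Gamma_uuv = 0.000000, Gamma_uvv = 0.000000, Gamma_vuu = 0.000000, Gamma_vuv = 0.000000, Gamma_vvv = 0.000000; k3 = (1.000000, 0.750000, 0.000000, 0.000000)
  k4: at (u, v) = (-0.050000, 0.400000), (du/dtau, dv/dtau) = (1.000000, 0.750000); Gamma_uuu = 0.000000, Gamma_uuv = 0.000000, Gamma_uvv = 0.000000, Gamma_vuu = 0.000000, Gamma_vuv = 0.000000, Gamma_vvv = 0.000000; k4 = (1.000000, 0.750000, 0.000000, 0.000000)
  Y <- Y + (h/6)(k1 + 2k2 + 2k3 + k4): u = -0.0500, v = 0.4000, du/dtau = 1.0000, dv/dtau = 0.7500


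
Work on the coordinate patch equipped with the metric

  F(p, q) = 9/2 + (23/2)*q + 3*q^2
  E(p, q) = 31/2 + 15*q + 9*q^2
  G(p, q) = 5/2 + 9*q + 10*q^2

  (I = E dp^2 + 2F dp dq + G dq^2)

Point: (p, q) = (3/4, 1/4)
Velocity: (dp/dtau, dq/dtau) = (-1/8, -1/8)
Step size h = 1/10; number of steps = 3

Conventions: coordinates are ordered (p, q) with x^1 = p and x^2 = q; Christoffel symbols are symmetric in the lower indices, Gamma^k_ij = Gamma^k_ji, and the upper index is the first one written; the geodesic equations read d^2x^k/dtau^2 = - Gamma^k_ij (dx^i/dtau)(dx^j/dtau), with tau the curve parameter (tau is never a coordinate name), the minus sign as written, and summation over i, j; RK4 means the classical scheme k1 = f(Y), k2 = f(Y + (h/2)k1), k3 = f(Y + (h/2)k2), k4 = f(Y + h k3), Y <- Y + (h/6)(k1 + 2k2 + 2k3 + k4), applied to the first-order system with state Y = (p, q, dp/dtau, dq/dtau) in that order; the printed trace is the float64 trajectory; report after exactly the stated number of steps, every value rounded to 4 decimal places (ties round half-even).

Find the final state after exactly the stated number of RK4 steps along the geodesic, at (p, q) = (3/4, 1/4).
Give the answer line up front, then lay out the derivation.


Answer: p = 0.7097, q = 0.2172, dp/dtau = -0.1439, dq/dtau = -0.0926

f(Y) = (dp/dtau, dq/dtau, -Gamma^p_ij Y'^i Y'^j, -Gamma^q_ij Y'^i Y'^j) with the Gammas evaluated at the stage position; h = 0.100000; intermediate values shown to 6 dp
step 0: p = 0.7500, q = 0.2500, dp/dtau = -0.1250, dq/dtau = -0.1250
step 1:
  k1: at (p, q) = (0.750000, 0.250000), (dp/dtau, dq/dtau) = (-0.125000, -0.125000); Gamma_ppp = 1.495603, Gamma_ppq = 1.062990, Gamma_pqq = 0.343554, Gamma_qpp = -3.918232, Gamma_qpq = -1.495603, Gamma_qqq = 0.818953; k1 = (-0.125000, -0.125000, -0.061955, 0.095164)
  k2: at (p, q) = (0.743750, 0.243750), (dp/dtau, dq/dtau) = (-0.128098, -0.120242); Gamma_ppp = 1.506089, Gamma_ppq = 1.064516, Gamma_pqq = 0.345614, Gamma_qpp = -3.964029, Gamma_qpq = -1.506089, Gamma_qqq = 0.822982; k2 = (-0.128098, -0.120242, -0.062503, 0.099543)
  k3: at (p, q) = (0.743595, 0.243988), (dp/dtau, dq/dtau) = (-0.128125, -0.120023); Gamma_ppp = 1.505690, Gamma_ppq = 1.064459, Gamma_pqq = 0.345535, Gamma_qpp = -3.962274, Gamma_qpq = -1.505690, Gamma_qqq = 0.822828; k3 = (-0.128125, -0.120023, -0.062433, 0.099501)
  k4: at (p, q) = (0.737187, 0.237998), (dp/dtau, dq/dtau) = (-0.131243, -0.115050); Gamma_ppp = 1.515737, Gamma_ppq = 1.065841, Gamma_pqq = 0.347536, Gamma_qpp = -4.006770, Gamma_qpq = -1.515737, Gamma_qqq = 0.826704; k4 = (-0.131243, -0.115050, -0.062896, 0.103847)
  Y <- Y + (h/6)(k1 + 2k2 + 2k3 + k4): p = 0.7372, q = 0.2380, dp/dtau = -0.1312, dq/dtau = -0.1150
step 2:
  k1: at (p, q) = (0.737189, 0.237990), (dp/dtau, dq/dtau) = (-0.131245, -0.115048); Gamma_ppp = 1.515749, Gamma_ppq = 1.065842, Gamma_pqq = 0.347539, Gamma_qpp = -4.006825, Gamma_qpq = -1.515749, Gamma_qqq = 0.826708; k1 = (-0.131245, -0.115048, -0.062897, 0.103851)
  k2: at (p, q) = (0.730626, 0.232238), (dp/dtau, dq/dtau) = (-0.134390, -0.109856); Gamma_ppp = 1.525391, Gamma_ppq = 1.067089, Gamma_pqq = 0.349488, Gamma_qpp = -4.050139, Gamma_qpq = -1.525391, Gamma_qqq = 0.830443; k2 = (-0.134390, -0.109856, -0.063275, 0.108167)
  k3: at (p, q) = (0.730469, 0.232498), (dp/dtau, dq/dtau) = (-0.134409, -0.109640); Gamma_ppp = 1.524956, Gamma_ppq = 1.067034, Gamma_pqq = 0.349399, Gamma_qpp = -4.048172, Gamma_qpq = -1.524956, Gamma_qqq = 0.830274; k3 = (-0.134409, -0.109640, -0.063199, 0.108098)
  k4: at (p, q) = (0.723748, 0.227026), (dp/dtau, dq/dtau) = (-0.137565, -0.104239); Gamma_ppp = 1.534116, Gamma_ppq = 1.068148, Gamma_pqq = 0.351277, Gamma_qpp = -4.089877, Gamma_qpq = -1.534116, Gamma_qqq = 0.833837; k4 = (-0.137565, -0.104239, -0.063482, 0.112335)
  Y <- Y + (h/6)(k1 + 2k2 + 2k3 + k4): p = 0.7237, q = 0.2270, dp/dtau = -0.1376, dq/dtau = -0.1042
step 3:
  k1: at (p, q) = (0.723748, 0.227019), (dp/dtau, dq/dtau) = (-0.137568, -0.104236); Gamma_ppp = 1.534128, Gamma_ppq = 1.068150, Gamma_pqq = 0.351280, Gamma_qpp = -4.089933, Gamma_qpq = -1.534128, Gamma_qqq = 0.833842; k1 = (-0.137568, -0.104236, -0.063483, 0.112339)
  k2: at (p, q) = (0.716870, 0.221807), (dp/dtau, dq/dtau) = (-0.140742, -0.098619); Gamma_ppp = 1.542841, Gamma_ppq = 1.069140, Gamma_pqq = 0.353092, Gamma_qpp = -4.130150, Gamma_qpq = -1.542841, Gamma_qqq = 0.837244; k2 = (-0.140742, -0.098619, -0.063674, 0.116497)
  k3: at (p, q) = (0.716711, 0.222088), (dp/dtau, dq/dtau) = (-0.140751, -0.098412); Gamma_ppp = 1.542372, Gamma_ppq = 1.069089, Gamma_pqq = 0.352994, Gamma_qpp = -4.127971, Gamma_qpq = -1.542372, Gamma_qqq = 0.837061; k3 = (-0.140751, -0.098412, -0.063592, 0.116401)
  k4: at (p, q) = (0.709673, 0.217178), (dp/dtau, dq/dtau) = (-0.143927, -0.092596); Gamma_ppp = 1.550566, Gamma_ppq = 1.069961, Gamma_pqq = 0.354721, Gamma_qpp = -4.166274, Gamma_qpq = -1.550566, Gamma_qqq = 0.840274; k4 = (-0.143927, -0.092596, -0.063680, 0.120428)
  Y <- Y + (h/6)(k1 + 2k2 + 2k3 + k4): p = 0.7097, q = 0.2172, dp/dtau = -0.1439, dq/dtau = -0.0926
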